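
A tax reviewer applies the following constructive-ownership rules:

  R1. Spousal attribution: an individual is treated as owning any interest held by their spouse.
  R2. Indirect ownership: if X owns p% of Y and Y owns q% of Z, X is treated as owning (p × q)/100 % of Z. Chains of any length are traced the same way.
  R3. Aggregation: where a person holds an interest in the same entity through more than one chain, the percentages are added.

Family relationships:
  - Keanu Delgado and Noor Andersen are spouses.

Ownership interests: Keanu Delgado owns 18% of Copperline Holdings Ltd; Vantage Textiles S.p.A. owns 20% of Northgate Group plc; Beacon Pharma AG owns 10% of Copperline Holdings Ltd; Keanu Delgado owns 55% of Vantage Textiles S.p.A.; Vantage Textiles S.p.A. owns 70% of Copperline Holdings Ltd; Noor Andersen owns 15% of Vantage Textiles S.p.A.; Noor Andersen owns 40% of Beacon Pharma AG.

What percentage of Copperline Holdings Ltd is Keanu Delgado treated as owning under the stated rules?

By spousal attribution (R1), Keanu Delgado is treated as also owning Noor Andersen's interest in Vantage Textiles S.p.A, giving 55% + 15% = 70%.
By spousal attribution (R1), Keanu Delgado is treated as owning Noor Andersen's 40% interest in Beacon Pharma AG.
Chain via Vantage Textiles S.p.A. (R2): 70% × 70% = 49% of Copperline Holdings Ltd.
Direct interest in Copperline Holdings Ltd: 18%.
Chain via Beacon Pharma AG (R2): 40% × 10% = 4% of Copperline Holdings Ltd.
Aggregating (R3): 49% + 18% + 4% = 71%.

71%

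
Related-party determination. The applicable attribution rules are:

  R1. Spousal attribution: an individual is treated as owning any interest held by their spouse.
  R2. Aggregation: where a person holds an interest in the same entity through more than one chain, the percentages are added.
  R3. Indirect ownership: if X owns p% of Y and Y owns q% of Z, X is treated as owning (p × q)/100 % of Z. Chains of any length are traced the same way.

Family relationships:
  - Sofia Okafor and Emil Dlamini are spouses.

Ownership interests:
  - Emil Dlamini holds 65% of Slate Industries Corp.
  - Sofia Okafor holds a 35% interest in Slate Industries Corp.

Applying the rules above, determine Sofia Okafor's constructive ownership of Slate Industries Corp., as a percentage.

100%

By spousal attribution (R1), Sofia Okafor is treated as also owning Emil Dlamini's interest in Slate Industries Corp, giving 35% + 65% = 100%.
Direct interest in Slate Industries Corp: 100%.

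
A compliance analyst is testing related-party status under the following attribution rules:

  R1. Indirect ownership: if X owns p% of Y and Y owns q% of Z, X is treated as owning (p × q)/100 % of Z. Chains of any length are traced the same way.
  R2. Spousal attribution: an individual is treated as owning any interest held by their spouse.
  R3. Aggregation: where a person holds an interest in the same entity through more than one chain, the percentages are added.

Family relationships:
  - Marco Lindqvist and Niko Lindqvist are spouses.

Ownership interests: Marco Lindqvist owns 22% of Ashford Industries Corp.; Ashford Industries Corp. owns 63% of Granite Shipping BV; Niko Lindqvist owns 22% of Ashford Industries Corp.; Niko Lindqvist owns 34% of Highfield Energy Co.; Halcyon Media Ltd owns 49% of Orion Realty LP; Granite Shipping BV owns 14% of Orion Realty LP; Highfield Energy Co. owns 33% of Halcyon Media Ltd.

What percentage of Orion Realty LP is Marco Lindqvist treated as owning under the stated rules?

By spousal attribution (R2), Marco Lindqvist is treated as also owning Niko Lindqvist's interest in Ashford Industries Corp, giving 22% + 22% = 44%.
By spousal attribution (R2), Marco Lindqvist is treated as owning Niko Lindqvist's 34% interest in Highfield Energy Co.
Chain via Ashford Industries Corp. → Granite Shipping BV (R1): 44% × 63% × 14% = 3.8808% of Orion Realty LP.
Chain via Highfield Energy Co. → Halcyon Media Ltd (R1): 34% × 33% × 49% = 5.4978% of Orion Realty LP.
Aggregating (R3): 3.8808% + 5.4978% = 9.3786%.

9.3786%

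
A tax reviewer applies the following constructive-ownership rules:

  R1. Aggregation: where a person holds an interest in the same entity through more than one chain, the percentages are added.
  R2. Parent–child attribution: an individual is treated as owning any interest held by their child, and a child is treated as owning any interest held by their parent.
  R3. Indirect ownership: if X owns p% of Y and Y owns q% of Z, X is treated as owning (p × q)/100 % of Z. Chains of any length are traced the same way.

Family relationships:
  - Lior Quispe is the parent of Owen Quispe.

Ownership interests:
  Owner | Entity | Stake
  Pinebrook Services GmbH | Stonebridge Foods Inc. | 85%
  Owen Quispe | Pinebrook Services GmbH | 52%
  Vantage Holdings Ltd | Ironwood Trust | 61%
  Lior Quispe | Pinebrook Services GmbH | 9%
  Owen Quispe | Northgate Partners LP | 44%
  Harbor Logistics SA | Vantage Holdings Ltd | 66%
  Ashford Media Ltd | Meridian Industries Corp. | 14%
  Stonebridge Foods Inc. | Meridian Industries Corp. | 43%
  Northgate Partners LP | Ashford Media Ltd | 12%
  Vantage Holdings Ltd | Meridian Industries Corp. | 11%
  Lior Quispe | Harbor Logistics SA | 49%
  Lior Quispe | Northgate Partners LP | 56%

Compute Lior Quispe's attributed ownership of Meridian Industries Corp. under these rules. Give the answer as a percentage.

By parent–child attribution (R2), Lior Quispe is treated as also owning Owen Quispe's interest in Northgate Partners LP, giving 56% + 44% = 100%.
By parent–child attribution (R2), Lior Quispe is treated as also owning Owen Quispe's interest in Pinebrook Services GmbH, giving 9% + 52% = 61%.
Chain via Northgate Partners LP → Ashford Media Ltd (R3): 100% × 12% × 14% = 1.68% of Meridian Industries Corp.
Chain via Pinebrook Services GmbH → Stonebridge Foods Inc. (R3): 61% × 85% × 43% = 22.2955% of Meridian Industries Corp.
Chain via Harbor Logistics SA → Vantage Holdings Ltd (R3): 49% × 66% × 11% = 3.5574% of Meridian Industries Corp.
Aggregating (R1): 1.68% + 22.2955% + 3.5574% = 27.5329%.

27.5329%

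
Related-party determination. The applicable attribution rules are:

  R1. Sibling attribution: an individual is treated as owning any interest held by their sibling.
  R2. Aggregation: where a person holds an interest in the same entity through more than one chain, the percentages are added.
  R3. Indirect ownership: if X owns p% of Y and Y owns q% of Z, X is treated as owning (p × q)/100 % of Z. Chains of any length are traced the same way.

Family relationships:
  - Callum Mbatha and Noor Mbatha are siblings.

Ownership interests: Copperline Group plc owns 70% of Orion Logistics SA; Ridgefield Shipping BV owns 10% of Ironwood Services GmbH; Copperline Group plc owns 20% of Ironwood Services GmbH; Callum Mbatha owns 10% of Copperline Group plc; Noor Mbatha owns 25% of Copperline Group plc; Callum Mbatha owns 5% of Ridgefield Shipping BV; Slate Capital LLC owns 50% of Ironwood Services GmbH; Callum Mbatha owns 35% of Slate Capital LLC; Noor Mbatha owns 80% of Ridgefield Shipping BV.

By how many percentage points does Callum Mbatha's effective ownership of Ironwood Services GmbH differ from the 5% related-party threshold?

28

By sibling attribution (R1), Callum Mbatha is treated as also owning Noor Mbatha's interest in Ridgefield Shipping BV, giving 5% + 80% = 85%.
By sibling attribution (R1), Callum Mbatha is treated as also owning Noor Mbatha's interest in Copperline Group plc, giving 10% + 25% = 35%.
Chain via Ridgefield Shipping BV (R3): 85% × 10% = 8.5% of Ironwood Services GmbH.
Chain via Slate Capital LLC (R3): 35% × 50% = 17.5% of Ironwood Services GmbH.
Chain via Copperline Group plc (R3): 35% × 20% = 7% of Ironwood Services GmbH.
Aggregating (R2): 8.5% + 17.5% + 7% = 33%.
33% exceeds the 5% threshold by 28 percentage points.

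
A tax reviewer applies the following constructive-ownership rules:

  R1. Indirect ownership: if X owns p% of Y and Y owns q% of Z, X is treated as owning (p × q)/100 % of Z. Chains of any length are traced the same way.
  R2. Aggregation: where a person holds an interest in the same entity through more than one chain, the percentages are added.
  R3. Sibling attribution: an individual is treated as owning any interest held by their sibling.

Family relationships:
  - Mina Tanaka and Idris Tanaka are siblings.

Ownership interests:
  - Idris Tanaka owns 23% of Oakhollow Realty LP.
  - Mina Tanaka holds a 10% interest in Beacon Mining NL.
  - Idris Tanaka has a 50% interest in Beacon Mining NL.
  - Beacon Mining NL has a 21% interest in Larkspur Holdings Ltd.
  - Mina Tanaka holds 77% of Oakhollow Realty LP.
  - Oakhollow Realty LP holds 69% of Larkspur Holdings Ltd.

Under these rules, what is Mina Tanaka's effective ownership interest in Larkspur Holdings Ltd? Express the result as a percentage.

81.6%

By sibling attribution (R3), Mina Tanaka is treated as also owning Idris Tanaka's interest in Beacon Mining NL, giving 10% + 50% = 60%.
By sibling attribution (R3), Mina Tanaka is treated as also owning Idris Tanaka's interest in Oakhollow Realty LP, giving 77% + 23% = 100%.
Chain via Beacon Mining NL (R1): 60% × 21% = 12.6% of Larkspur Holdings Ltd.
Chain via Oakhollow Realty LP (R1): 100% × 69% = 69% of Larkspur Holdings Ltd.
Aggregating (R2): 12.6% + 69% = 81.6%.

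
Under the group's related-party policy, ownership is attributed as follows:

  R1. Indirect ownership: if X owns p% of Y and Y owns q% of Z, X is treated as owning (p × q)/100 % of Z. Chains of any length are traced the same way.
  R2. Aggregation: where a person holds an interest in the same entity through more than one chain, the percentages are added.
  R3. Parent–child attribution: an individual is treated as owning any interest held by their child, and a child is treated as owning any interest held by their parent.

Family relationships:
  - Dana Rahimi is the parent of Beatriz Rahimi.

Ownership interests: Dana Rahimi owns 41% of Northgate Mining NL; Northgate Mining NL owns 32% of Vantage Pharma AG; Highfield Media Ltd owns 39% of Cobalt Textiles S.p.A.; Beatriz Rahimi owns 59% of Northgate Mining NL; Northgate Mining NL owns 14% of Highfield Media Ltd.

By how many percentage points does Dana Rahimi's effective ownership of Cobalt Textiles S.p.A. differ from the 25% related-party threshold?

19.54

By parent–child attribution (R3), Dana Rahimi is treated as also owning Beatriz Rahimi's interest in Northgate Mining NL, giving 41% + 59% = 100%.
Chain via Northgate Mining NL → Highfield Media Ltd (R1): 100% × 14% × 39% = 5.46% of Cobalt Textiles S.p.A.
5.46% falls short of the 25% threshold by 19.54 percentage points.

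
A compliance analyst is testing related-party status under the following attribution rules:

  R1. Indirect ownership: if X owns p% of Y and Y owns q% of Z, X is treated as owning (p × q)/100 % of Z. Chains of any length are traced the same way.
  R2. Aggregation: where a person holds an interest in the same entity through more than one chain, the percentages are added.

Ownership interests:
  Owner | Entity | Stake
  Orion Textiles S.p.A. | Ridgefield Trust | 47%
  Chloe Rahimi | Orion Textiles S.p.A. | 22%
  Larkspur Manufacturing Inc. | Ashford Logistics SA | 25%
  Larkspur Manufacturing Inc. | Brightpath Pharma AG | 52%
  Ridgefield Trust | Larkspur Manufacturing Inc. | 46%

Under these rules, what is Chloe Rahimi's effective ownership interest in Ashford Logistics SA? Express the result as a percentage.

Chain via Orion Textiles S.p.A. → Ridgefield Trust → Larkspur Manufacturing Inc. (R1): 22% × 47% × 46% × 25% = 1.1891% of Ashford Logistics SA.

1.1891%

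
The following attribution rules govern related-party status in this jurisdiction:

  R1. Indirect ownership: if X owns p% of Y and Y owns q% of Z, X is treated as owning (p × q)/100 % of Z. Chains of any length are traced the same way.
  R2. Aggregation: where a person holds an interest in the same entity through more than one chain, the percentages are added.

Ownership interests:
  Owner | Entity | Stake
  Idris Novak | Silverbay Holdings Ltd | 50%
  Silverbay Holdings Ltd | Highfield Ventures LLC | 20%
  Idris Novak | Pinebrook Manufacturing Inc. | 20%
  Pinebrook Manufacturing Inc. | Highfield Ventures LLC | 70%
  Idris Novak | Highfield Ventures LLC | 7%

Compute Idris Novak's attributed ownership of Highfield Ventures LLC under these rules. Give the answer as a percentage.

Chain via Pinebrook Manufacturing Inc. (R1): 20% × 70% = 14% of Highfield Ventures LLC.
Chain via Silverbay Holdings Ltd (R1): 50% × 20% = 10% of Highfield Ventures LLC.
Direct interest in Highfield Ventures LLC: 7%.
Aggregating (R2): 14% + 10% + 7% = 31%.

31%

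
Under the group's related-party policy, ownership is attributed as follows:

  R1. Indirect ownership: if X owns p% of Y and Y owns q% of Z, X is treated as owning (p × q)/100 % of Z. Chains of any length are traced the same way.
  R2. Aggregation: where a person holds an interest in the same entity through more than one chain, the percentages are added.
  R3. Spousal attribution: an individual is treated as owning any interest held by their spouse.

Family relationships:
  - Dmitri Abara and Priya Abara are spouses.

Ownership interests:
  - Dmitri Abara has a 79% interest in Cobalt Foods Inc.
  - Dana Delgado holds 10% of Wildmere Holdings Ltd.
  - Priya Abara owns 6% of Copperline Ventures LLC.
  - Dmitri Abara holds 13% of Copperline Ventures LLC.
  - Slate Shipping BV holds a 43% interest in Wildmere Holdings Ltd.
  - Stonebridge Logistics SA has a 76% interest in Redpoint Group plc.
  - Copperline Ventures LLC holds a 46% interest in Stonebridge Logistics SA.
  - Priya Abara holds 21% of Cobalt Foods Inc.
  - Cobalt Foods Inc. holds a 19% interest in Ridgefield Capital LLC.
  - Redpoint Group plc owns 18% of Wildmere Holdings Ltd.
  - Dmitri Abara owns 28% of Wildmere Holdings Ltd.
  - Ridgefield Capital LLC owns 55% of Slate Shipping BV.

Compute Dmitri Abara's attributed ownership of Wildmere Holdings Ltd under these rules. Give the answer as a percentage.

By spousal attribution (R3), Dmitri Abara is treated as also owning Priya Abara's interest in Cobalt Foods Inc, giving 79% + 21% = 100%.
By spousal attribution (R3), Dmitri Abara is treated as also owning Priya Abara's interest in Copperline Ventures LLC, giving 13% + 6% = 19%.
Chain via Cobalt Foods Inc. → Ridgefield Capital LLC → Slate Shipping BV (R1): 100% × 19% × 55% × 43% = 4.4935% of Wildmere Holdings Ltd.
Chain via Copperline Ventures LLC → Stonebridge Logistics SA → Redpoint Group plc (R1): 19% × 46% × 76% × 18% = 1.195632% of Wildmere Holdings Ltd.
Direct interest in Wildmere Holdings Ltd: 28%.
Aggregating (R2): 4.4935% + 1.195632% + 28% = 33.689132%.

33.689132%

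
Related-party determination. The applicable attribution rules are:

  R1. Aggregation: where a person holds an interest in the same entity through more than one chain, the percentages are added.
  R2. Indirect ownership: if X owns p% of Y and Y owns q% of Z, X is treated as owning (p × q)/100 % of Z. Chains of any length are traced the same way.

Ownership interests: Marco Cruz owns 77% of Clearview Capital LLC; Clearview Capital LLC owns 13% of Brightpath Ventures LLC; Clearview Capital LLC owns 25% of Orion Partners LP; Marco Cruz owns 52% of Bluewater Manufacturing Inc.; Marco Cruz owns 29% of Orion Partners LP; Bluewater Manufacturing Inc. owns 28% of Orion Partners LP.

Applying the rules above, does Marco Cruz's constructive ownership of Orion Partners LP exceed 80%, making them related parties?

Chain via Clearview Capital LLC (R2): 77% × 25% = 19.25% of Orion Partners LP.
Chain via Bluewater Manufacturing Inc. (R2): 52% × 28% = 14.56% of Orion Partners LP.
Direct interest in Orion Partners LP: 29%.
Aggregating (R1): 19.25% + 14.56% + 29% = 62.81%.
62.81% does not exceed the 80% threshold, so Marco is not a related party to Orion Partners LP.

No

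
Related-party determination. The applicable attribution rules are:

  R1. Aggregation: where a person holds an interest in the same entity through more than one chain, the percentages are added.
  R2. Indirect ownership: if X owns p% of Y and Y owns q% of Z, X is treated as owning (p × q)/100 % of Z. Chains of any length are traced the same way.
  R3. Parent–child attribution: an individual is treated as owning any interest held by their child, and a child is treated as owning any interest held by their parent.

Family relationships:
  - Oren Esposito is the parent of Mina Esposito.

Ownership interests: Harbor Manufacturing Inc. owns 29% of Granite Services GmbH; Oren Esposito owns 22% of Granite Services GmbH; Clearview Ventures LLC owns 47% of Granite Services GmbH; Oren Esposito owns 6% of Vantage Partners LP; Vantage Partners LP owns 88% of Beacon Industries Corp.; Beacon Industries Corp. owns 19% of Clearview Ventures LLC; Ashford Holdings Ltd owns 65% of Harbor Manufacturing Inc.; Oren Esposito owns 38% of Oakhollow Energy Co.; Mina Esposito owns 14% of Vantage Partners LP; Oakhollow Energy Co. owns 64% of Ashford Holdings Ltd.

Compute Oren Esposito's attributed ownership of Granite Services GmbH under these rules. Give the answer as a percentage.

28.156%

By parent–child attribution (R3), Oren Esposito is treated as also owning Mina Esposito's interest in Vantage Partners LP, giving 6% + 14% = 20%.
Chain via Vantage Partners LP → Beacon Industries Corp. → Clearview Ventures LLC (R2): 20% × 88% × 19% × 47% = 1.57168% of Granite Services GmbH.
Chain via Oakhollow Energy Co. → Ashford Holdings Ltd → Harbor Manufacturing Inc. (R2): 38% × 64% × 65% × 29% = 4.58432% of Granite Services GmbH.
Direct interest in Granite Services GmbH: 22%.
Aggregating (R1): 1.57168% + 4.58432% + 22% = 28.156%.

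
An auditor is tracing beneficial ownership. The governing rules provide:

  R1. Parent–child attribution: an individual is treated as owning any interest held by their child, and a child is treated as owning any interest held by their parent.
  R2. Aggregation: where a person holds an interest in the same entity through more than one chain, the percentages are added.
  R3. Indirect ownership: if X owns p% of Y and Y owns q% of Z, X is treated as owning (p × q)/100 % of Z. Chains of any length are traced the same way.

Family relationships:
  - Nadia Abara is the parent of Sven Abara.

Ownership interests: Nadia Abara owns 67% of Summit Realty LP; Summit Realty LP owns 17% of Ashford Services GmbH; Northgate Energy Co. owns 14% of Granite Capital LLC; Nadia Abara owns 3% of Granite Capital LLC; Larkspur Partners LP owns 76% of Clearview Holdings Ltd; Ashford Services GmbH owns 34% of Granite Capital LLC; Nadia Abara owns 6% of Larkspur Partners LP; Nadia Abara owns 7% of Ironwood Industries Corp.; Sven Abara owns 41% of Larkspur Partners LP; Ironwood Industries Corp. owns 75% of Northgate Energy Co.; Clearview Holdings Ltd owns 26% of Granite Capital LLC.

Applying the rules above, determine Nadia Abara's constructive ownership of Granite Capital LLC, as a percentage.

16.8948%

By parent–child attribution (R1), Nadia Abara is treated as also owning Sven Abara's interest in Larkspur Partners LP, giving 6% + 41% = 47%.
Chain via Summit Realty LP → Ashford Services GmbH (R3): 67% × 17% × 34% = 3.8726% of Granite Capital LLC.
Chain via Larkspur Partners LP → Clearview Holdings Ltd (R3): 47% × 76% × 26% = 9.2872% of Granite Capital LLC.
Chain via Ironwood Industries Corp. → Northgate Energy Co. (R3): 7% × 75% × 14% = 0.735% of Granite Capital LLC.
Direct interest in Granite Capital LLC: 3%.
Aggregating (R2): 3.8726% + 9.2872% + 0.735% + 3% = 16.8948%.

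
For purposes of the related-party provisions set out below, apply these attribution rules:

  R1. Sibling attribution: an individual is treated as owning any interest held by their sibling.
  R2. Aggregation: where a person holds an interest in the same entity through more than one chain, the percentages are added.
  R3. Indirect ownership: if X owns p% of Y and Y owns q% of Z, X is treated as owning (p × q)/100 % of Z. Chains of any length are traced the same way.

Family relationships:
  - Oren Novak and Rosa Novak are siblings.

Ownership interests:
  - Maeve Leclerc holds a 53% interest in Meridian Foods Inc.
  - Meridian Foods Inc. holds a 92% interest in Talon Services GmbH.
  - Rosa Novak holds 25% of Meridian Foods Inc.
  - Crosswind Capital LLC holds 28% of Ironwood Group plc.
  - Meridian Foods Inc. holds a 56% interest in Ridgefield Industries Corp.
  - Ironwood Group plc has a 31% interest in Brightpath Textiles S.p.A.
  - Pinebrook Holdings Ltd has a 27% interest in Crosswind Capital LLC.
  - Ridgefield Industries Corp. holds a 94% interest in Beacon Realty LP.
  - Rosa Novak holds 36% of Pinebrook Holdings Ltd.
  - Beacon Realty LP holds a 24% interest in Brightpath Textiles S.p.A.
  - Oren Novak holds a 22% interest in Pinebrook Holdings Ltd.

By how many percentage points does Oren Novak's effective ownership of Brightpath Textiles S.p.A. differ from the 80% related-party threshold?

By sibling attribution (R1), Oren Novak is treated as also owning Rosa Novak's interest in Pinebrook Holdings Ltd, giving 22% + 36% = 58%.
By sibling attribution (R1), Oren Novak is treated as owning Rosa Novak's 25% interest in Meridian Foods Inc.
Chain via Pinebrook Holdings Ltd → Crosswind Capital LLC → Ironwood Group plc (R3): 58% × 27% × 28% × 31% = 1.359288% of Brightpath Textiles S.p.A.
Chain via Meridian Foods Inc. → Ridgefield Industries Corp. → Beacon Realty LP (R3): 25% × 56% × 94% × 24% = 3.1584% of Brightpath Textiles S.p.A.
Aggregating (R2): 1.359288% + 3.1584% = 4.517688%.
4.517688% falls short of the 80% threshold by 75.482312 percentage points.

75.482312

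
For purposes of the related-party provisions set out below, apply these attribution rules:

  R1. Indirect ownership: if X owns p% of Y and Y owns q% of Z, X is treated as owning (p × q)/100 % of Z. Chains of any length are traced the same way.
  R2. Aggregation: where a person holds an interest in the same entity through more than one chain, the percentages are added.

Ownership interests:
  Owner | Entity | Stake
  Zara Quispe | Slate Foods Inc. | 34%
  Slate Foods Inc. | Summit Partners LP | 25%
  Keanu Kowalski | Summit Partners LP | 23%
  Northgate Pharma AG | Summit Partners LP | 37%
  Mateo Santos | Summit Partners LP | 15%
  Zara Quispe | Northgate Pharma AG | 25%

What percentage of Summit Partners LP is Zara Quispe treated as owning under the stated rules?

17.75%

Chain via Slate Foods Inc. (R1): 34% × 25% = 8.5% of Summit Partners LP.
Chain via Northgate Pharma AG (R1): 25% × 37% = 9.25% of Summit Partners LP.
Aggregating (R2): 8.5% + 9.25% = 17.75%.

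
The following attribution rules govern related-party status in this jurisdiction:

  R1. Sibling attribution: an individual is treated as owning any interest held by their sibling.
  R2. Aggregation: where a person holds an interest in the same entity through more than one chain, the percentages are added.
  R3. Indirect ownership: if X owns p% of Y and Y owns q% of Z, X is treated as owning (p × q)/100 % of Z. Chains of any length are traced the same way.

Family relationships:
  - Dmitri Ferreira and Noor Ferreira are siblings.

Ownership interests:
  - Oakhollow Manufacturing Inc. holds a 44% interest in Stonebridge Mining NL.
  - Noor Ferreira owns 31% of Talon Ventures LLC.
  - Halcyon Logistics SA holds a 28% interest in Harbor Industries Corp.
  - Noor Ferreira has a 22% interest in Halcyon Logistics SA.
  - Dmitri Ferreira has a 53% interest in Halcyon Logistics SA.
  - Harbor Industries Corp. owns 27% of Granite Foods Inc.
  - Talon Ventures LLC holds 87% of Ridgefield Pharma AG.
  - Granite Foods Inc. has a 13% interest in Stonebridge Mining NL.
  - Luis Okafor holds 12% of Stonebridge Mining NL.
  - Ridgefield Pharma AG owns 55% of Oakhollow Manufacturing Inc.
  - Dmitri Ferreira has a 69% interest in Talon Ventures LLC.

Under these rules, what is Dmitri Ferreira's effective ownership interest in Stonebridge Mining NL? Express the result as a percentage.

By sibling attribution (R1), Dmitri Ferreira is treated as also owning Noor Ferreira's interest in Halcyon Logistics SA, giving 53% + 22% = 75%.
By sibling attribution (R1), Dmitri Ferreira is treated as also owning Noor Ferreira's interest in Talon Ventures LLC, giving 69% + 31% = 100%.
Chain via Halcyon Logistics SA → Harbor Industries Corp. → Granite Foods Inc. (R3): 75% × 28% × 27% × 13% = 0.7371% of Stonebridge Mining NL.
Chain via Talon Ventures LLC → Ridgefield Pharma AG → Oakhollow Manufacturing Inc. (R3): 100% × 87% × 55% × 44% = 21.054% of Stonebridge Mining NL.
Aggregating (R2): 0.7371% + 21.054% = 21.7911%.

21.7911%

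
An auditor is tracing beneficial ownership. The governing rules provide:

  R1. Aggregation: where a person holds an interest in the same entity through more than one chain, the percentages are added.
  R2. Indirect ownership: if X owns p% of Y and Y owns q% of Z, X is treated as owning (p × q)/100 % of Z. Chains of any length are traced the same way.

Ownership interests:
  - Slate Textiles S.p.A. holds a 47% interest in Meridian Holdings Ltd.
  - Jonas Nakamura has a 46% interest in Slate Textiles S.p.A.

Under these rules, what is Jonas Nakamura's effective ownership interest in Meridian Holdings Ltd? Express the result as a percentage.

21.62%

Chain via Slate Textiles S.p.A. (R2): 46% × 47% = 21.62% of Meridian Holdings Ltd.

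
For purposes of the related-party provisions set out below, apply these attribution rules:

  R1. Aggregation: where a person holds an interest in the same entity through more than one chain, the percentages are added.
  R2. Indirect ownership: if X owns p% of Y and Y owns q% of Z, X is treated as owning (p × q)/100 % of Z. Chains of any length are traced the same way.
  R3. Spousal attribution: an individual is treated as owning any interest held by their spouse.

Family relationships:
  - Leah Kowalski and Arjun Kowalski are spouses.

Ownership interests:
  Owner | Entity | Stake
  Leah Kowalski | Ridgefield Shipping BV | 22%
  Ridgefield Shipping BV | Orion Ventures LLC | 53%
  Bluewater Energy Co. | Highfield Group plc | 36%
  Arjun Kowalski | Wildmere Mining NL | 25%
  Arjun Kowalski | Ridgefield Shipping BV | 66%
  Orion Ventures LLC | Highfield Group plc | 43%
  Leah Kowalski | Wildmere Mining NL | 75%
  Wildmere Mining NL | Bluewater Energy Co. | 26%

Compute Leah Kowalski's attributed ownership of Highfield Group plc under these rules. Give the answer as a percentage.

By spousal attribution (R3), Leah Kowalski is treated as also owning Arjun Kowalski's interest in Wildmere Mining NL, giving 75% + 25% = 100%.
By spousal attribution (R3), Leah Kowalski is treated as also owning Arjun Kowalski's interest in Ridgefield Shipping BV, giving 22% + 66% = 88%.
Chain via Wildmere Mining NL → Bluewater Energy Co. (R2): 100% × 26% × 36% = 9.36% of Highfield Group plc.
Chain via Ridgefield Shipping BV → Orion Ventures LLC (R2): 88% × 53% × 43% = 20.0552% of Highfield Group plc.
Aggregating (R1): 9.36% + 20.0552% = 29.4152%.

29.4152%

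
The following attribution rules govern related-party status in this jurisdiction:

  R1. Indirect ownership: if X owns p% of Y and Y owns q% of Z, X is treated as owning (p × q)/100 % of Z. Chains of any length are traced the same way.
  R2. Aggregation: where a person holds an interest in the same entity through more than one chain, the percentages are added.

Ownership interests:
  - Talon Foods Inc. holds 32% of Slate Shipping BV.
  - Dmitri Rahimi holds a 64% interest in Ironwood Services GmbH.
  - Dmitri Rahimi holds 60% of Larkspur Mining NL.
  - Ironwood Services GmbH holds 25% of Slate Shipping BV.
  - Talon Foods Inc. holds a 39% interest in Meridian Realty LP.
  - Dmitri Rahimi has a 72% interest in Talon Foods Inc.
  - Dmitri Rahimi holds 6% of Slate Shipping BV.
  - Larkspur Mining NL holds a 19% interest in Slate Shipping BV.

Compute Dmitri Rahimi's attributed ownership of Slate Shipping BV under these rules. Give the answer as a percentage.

56.44%

Chain via Talon Foods Inc. (R1): 72% × 32% = 23.04% of Slate Shipping BV.
Chain via Ironwood Services GmbH (R1): 64% × 25% = 16% of Slate Shipping BV.
Chain via Larkspur Mining NL (R1): 60% × 19% = 11.4% of Slate Shipping BV.
Direct interest in Slate Shipping BV: 6%.
Aggregating (R2): 23.04% + 16% + 11.4% + 6% = 56.44%.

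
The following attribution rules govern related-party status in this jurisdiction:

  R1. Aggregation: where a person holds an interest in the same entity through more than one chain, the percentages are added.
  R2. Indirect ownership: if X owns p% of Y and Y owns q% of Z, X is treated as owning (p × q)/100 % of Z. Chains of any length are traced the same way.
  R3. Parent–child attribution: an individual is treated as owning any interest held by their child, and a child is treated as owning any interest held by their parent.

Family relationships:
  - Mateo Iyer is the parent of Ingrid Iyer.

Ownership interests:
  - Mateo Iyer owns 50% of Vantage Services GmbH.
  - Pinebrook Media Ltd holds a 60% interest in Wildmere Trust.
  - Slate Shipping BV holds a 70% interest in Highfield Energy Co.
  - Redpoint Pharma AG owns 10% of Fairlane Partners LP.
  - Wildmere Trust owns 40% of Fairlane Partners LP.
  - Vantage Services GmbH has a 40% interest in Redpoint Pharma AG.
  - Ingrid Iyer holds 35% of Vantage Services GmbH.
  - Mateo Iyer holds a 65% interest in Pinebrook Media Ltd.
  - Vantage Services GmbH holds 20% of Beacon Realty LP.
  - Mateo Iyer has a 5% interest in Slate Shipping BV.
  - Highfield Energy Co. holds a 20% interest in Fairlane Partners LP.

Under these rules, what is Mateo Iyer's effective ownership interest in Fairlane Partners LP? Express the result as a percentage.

By parent–child attribution (R3), Mateo Iyer is treated as also owning Ingrid Iyer's interest in Vantage Services GmbH, giving 50% + 35% = 85%.
Chain via Vantage Services GmbH → Redpoint Pharma AG (R2): 85% × 40% × 10% = 3.4% of Fairlane Partners LP.
Chain via Pinebrook Media Ltd → Wildmere Trust (R2): 65% × 60% × 40% = 15.6% of Fairlane Partners LP.
Chain via Slate Shipping BV → Highfield Energy Co. (R2): 5% × 70% × 20% = 0.7% of Fairlane Partners LP.
Aggregating (R1): 3.4% + 15.6% + 0.7% = 19.7%.

19.7%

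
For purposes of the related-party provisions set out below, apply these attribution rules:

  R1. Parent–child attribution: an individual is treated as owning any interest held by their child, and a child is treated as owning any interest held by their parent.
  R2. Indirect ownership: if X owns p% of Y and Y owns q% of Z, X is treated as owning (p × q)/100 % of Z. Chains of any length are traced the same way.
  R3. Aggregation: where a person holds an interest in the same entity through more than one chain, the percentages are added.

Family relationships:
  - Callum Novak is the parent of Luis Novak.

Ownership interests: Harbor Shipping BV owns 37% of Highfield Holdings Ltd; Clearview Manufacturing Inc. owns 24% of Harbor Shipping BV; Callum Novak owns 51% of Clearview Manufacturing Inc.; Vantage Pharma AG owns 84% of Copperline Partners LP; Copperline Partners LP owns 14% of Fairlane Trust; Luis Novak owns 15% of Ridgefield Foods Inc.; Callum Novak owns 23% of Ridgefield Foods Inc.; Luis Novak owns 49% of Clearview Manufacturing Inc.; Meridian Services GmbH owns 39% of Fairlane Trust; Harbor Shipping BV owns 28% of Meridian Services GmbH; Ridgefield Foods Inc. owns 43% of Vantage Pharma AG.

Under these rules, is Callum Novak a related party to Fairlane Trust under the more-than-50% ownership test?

No

By parent–child attribution (R1), Callum Novak is treated as also owning Luis Novak's interest in Clearview Manufacturing Inc, giving 51% + 49% = 100%.
By parent–child attribution (R1), Callum Novak is treated as also owning Luis Novak's interest in Ridgefield Foods Inc, giving 23% + 15% = 38%.
Chain via Clearview Manufacturing Inc. → Harbor Shipping BV → Meridian Services GmbH (R2): 100% × 24% × 28% × 39% = 2.6208% of Fairlane Trust.
Chain via Ridgefield Foods Inc. → Vantage Pharma AG → Copperline Partners LP (R2): 38% × 43% × 84% × 14% = 1.921584% of Fairlane Trust.
Aggregating (R3): 2.6208% + 1.921584% = 4.542384%.
4.542384% does not exceed the 50% threshold, so Callum is not a related party to Fairlane Trust.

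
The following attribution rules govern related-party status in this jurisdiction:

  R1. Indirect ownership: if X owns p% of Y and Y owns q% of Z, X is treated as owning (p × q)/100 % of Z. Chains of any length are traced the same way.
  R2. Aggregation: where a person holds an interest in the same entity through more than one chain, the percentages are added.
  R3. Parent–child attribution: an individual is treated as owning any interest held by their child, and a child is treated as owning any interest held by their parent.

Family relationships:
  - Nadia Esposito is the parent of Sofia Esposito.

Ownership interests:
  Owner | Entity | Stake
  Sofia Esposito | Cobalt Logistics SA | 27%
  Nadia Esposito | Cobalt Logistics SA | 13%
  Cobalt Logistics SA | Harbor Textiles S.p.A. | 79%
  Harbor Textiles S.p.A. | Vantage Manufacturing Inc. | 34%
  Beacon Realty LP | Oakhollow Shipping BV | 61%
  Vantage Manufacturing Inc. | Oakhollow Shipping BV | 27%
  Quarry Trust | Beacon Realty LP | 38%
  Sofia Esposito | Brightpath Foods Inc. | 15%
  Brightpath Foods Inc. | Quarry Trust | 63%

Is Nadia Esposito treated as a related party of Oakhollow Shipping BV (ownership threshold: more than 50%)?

No

By parent–child attribution (R3), Nadia Esposito is treated as also owning Sofia Esposito's interest in Cobalt Logistics SA, giving 13% + 27% = 40%.
By parent–child attribution (R3), Nadia Esposito is treated as owning Sofia Esposito's 15% interest in Brightpath Foods Inc.
Chain via Cobalt Logistics SA → Harbor Textiles S.p.A. → Vantage Manufacturing Inc. (R1): 40% × 79% × 34% × 27% = 2.90088% of Oakhollow Shipping BV.
Chain via Brightpath Foods Inc. → Quarry Trust → Beacon Realty LP (R1): 15% × 63% × 38% × 61% = 2.19051% of Oakhollow Shipping BV.
Aggregating (R2): 2.90088% + 2.19051% = 5.09139%.
5.09139% does not exceed the 50% threshold, so Nadia is not a related party to Oakhollow Shipping BV.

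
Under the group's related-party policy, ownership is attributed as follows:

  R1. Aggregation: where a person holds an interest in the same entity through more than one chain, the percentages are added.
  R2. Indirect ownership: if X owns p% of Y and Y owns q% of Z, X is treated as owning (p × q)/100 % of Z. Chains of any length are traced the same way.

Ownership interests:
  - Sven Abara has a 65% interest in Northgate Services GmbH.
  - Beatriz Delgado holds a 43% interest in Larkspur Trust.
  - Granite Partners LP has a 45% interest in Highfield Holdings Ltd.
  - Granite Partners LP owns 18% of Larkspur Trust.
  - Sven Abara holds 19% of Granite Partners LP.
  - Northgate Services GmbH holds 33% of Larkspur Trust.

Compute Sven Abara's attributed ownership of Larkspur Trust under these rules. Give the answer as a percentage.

Chain via Northgate Services GmbH (R2): 65% × 33% = 21.45% of Larkspur Trust.
Chain via Granite Partners LP (R2): 19% × 18% = 3.42% of Larkspur Trust.
Aggregating (R1): 21.45% + 3.42% = 24.87%.

24.87%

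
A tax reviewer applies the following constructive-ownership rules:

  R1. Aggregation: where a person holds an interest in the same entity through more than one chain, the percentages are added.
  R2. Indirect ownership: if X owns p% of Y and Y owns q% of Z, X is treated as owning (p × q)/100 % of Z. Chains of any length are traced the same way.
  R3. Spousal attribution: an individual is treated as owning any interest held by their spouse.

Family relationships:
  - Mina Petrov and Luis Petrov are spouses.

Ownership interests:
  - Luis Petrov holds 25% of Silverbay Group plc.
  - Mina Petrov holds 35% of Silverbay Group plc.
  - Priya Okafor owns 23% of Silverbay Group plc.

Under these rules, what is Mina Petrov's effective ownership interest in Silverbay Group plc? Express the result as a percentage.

By spousal attribution (R3), Mina Petrov is treated as also owning Luis Petrov's interest in Silverbay Group plc, giving 35% + 25% = 60%.
Direct interest in Silverbay Group plc: 60%.

60%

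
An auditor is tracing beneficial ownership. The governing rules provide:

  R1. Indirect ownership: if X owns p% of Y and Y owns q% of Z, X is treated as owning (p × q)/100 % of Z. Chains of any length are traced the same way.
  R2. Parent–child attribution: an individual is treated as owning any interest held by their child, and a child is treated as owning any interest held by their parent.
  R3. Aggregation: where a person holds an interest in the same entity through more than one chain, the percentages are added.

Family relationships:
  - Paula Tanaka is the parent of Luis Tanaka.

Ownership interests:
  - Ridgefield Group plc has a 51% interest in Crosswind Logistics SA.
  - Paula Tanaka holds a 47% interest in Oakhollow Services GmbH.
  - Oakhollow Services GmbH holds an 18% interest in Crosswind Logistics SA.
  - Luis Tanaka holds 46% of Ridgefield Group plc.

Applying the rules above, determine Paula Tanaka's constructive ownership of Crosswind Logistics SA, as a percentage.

By parent–child attribution (R2), Paula Tanaka is treated as owning Luis Tanaka's 46% interest in Ridgefield Group plc.
Chain via Oakhollow Services GmbH (R1): 47% × 18% = 8.46% of Crosswind Logistics SA.
Chain via Ridgefield Group plc (R1): 46% × 51% = 23.46% of Crosswind Logistics SA.
Aggregating (R3): 8.46% + 23.46% = 31.92%.

31.92%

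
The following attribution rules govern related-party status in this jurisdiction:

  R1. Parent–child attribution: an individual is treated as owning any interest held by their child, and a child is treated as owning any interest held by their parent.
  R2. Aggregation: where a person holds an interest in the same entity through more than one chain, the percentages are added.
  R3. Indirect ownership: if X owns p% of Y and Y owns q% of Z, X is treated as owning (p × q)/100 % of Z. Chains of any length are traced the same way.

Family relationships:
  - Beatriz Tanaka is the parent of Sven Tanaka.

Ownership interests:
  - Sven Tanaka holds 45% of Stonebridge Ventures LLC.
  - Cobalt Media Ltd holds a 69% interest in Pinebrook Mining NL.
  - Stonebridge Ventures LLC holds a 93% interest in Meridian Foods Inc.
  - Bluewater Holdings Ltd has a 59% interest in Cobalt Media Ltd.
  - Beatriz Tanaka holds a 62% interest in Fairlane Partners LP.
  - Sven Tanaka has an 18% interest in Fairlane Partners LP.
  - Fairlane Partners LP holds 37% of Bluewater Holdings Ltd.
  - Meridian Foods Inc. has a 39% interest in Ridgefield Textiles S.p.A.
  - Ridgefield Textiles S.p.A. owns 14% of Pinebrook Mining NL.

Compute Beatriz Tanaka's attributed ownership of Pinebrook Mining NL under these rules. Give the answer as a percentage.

14.33517%

By parent–child attribution (R1), Beatriz Tanaka is treated as also owning Sven Tanaka's interest in Fairlane Partners LP, giving 62% + 18% = 80%.
By parent–child attribution (R1), Beatriz Tanaka is treated as owning Sven Tanaka's 45% interest in Stonebridge Ventures LLC.
Chain via Fairlane Partners LP → Bluewater Holdings Ltd → Cobalt Media Ltd (R3): 80% × 37% × 59% × 69% = 12.05016% of Pinebrook Mining NL.
Chain via Stonebridge Ventures LLC → Meridian Foods Inc. → Ridgefield Textiles S.p.A. (R3): 45% × 93% × 39% × 14% = 2.28501% of Pinebrook Mining NL.
Aggregating (R2): 12.05016% + 2.28501% = 14.33517%.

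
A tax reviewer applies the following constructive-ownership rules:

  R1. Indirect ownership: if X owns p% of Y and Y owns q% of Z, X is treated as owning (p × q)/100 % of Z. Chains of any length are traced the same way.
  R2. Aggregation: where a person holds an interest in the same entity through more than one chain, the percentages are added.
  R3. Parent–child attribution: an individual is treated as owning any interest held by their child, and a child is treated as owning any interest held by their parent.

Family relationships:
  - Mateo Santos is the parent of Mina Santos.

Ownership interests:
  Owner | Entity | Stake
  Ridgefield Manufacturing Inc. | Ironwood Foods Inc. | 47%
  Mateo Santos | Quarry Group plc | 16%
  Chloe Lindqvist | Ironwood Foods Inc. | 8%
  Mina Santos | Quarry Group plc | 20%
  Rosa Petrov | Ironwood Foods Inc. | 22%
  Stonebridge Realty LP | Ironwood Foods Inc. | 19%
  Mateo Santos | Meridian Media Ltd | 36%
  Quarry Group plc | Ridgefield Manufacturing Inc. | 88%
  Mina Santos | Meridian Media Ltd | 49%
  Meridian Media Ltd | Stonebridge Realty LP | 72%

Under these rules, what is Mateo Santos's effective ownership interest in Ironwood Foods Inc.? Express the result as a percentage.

By parent–child attribution (R3), Mateo Santos is treated as also owning Mina Santos's interest in Meridian Media Ltd, giving 36% + 49% = 85%.
By parent–child attribution (R3), Mateo Santos is treated as also owning Mina Santos's interest in Quarry Group plc, giving 16% + 20% = 36%.
Chain via Meridian Media Ltd → Stonebridge Realty LP (R1): 85% × 72% × 19% = 11.628% of Ironwood Foods Inc.
Chain via Quarry Group plc → Ridgefield Manufacturing Inc. (R1): 36% × 88% × 47% = 14.8896% of Ironwood Foods Inc.
Aggregating (R2): 11.628% + 14.8896% = 26.5176%.

26.5176%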